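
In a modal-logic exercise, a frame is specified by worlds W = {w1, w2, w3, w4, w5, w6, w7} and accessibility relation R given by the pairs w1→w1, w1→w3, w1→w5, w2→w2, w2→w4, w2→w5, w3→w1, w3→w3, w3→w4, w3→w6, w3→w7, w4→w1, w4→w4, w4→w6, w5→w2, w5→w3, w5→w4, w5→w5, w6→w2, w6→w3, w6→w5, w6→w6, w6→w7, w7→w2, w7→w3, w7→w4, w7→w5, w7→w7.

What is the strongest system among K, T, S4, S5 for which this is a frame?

T

Reflexive (axiom T): yes — every world is R-related to itself.
Transitive (axiom 4): no — w1 R w3 and w3 R w4, but not w1 R w4.
Euclidean (axiom 5): no — w1 R w3 and w1 R w5, but not w3 R w5.
So F validates K, T; S4 would additionally require R to be transitive. The strongest is T.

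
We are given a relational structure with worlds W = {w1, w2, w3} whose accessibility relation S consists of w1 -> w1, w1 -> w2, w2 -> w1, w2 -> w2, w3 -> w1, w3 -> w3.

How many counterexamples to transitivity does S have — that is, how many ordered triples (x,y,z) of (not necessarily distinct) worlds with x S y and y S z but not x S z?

1

Enumerating: (w3,w1,w2).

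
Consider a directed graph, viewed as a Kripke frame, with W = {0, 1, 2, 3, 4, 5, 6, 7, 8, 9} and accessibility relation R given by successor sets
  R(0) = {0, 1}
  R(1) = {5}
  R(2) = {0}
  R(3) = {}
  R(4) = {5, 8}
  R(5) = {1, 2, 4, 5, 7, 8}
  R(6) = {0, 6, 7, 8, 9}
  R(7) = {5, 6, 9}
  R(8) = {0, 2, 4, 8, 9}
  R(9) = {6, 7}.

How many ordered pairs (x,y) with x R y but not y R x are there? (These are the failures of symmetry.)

Enumerating: (0,1), (2,0), (5,2), (5,8), (6,0), (6,8), (8,0), (8,2), (8,9).

9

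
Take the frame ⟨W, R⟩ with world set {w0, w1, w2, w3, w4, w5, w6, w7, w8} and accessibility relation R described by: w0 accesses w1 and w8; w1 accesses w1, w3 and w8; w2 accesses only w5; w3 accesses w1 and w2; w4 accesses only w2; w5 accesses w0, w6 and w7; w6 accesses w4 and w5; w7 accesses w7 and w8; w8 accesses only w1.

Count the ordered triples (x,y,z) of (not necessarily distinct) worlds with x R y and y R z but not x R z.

Enumerating: (w0,w1,w3), (w1,w3,w2), (w2,w5,w0), (w2,w5,w6), (w2,w5,w7), (w3,w1,w3), (w3,w1,w8), (w3,w2,w5), (w4,w2,w5), (w5,w0,w1), (w5,w0,w8), (w5,w6,w4), … and 9 more.
Total: 21.

21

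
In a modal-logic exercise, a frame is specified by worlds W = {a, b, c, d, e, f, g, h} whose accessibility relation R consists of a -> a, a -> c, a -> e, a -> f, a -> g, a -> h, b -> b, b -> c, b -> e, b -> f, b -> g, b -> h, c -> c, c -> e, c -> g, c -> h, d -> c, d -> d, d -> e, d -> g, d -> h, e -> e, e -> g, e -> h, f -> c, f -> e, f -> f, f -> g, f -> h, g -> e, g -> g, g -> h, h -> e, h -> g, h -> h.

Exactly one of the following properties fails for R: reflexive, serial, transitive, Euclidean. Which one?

Euclidean

Reflexive: yes — every world is R-related to itself.
Serial: yes — every world has a successor (e.g. a R a).
Transitive: yes — every two-step R-path is closed by a direct edge.
Euclidean: no — a R c and a R f, but not c R f.
Only Euclidean fails.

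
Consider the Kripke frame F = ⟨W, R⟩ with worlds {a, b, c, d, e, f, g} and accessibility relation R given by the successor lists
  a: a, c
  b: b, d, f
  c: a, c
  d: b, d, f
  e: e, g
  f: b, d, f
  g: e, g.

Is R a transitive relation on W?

Transitive: yes — every two-step R-path is closed by a direct edge.

Yes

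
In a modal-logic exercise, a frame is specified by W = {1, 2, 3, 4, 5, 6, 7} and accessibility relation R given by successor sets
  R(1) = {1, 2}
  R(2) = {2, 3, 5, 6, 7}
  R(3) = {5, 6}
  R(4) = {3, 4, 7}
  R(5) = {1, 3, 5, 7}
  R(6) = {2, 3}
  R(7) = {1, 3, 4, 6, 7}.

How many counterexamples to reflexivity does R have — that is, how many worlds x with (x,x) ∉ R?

Enumerating: 3, 6.

2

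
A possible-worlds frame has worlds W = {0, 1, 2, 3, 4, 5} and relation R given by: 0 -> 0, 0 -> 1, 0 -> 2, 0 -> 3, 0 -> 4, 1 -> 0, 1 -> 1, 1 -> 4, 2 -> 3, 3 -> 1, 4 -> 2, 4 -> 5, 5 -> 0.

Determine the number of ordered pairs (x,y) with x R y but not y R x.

Enumerating: (0,2), (0,3), (0,4), (1,4), (2,3), (3,1), (4,2), (4,5), (5,0).

9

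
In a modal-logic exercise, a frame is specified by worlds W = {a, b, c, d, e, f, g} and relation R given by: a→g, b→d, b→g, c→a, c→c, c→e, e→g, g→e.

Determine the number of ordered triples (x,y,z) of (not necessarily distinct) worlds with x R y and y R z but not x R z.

6

Enumerating: (a,g,e), (b,g,e), (c,a,g), (c,e,g), (e,g,e), (g,e,g).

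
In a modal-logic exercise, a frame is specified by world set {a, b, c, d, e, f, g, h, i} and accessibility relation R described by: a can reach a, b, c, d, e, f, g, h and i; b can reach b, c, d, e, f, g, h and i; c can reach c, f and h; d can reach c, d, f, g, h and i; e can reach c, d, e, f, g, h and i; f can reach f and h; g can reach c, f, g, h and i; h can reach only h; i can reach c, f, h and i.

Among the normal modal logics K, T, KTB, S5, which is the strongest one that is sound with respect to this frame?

Reflexive (axiom T): yes — every world is R-related to itself.
Symmetric (axiom B): no — a R b but not b R a.
Euclidean (axiom 5): no — a R c and a R b, but not c R b.
So F validates K, T; KTB would additionally require R to be symmetric. The strongest is T.

T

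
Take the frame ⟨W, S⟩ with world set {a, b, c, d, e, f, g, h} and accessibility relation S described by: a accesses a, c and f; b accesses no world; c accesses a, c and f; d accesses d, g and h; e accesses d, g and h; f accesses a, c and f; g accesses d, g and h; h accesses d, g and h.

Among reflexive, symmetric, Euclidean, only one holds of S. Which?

Euclidean

Reflexive: no — b is not related to itself.
Symmetric: no — e S d but not d S e.
Euclidean: yes — any two successors of a common world are S-related.
Only Euclidean holds.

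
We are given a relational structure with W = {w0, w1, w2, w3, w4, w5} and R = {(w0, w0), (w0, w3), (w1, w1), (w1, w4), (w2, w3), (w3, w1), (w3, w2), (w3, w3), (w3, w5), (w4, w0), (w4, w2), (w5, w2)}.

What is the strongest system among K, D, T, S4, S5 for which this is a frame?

Serial (axiom D): yes — every world has a successor (e.g. w0 R w0).
Reflexive (axiom T): no — w2 is not related to itself.
Transitive (axiom 4): no — w0 R w3 and w3 R w1, but not w0 R w1.
Euclidean (axiom 5): no — w3 R w1 and w3 R w2, but not w1 R w2.
So F validates K, D; T would additionally require R to be reflexive. The strongest is D.

D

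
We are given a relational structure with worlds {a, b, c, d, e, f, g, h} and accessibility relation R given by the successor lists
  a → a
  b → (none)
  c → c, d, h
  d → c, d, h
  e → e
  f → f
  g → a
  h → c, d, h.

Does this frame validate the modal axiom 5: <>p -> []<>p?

Yes

By correspondence theory, 5 is valid on a frame iff R is Euclidean.
Euclidean: yes — any two successors of a common world are R-related.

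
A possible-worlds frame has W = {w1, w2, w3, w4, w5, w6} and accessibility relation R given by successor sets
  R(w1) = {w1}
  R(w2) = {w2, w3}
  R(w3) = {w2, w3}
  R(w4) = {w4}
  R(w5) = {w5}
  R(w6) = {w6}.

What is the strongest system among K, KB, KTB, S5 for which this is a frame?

Symmetric (axiom B): yes — every pair in R has its reverse in R.
Reflexive (axiom T): yes — every world is R-related to itself.
Euclidean (axiom 5): yes — any two successors of a common world are R-related.
So F validates K, KB, KTB, S5. The strongest is S5.

S5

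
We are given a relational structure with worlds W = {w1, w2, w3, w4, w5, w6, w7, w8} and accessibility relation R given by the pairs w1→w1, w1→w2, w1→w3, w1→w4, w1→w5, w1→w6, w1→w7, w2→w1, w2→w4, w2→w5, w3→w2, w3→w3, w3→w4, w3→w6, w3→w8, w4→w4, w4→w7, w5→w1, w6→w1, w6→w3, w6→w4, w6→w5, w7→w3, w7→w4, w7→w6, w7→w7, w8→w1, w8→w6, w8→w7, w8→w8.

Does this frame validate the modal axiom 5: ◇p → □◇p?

No

The schema 5 characterises exactly the Euclidean frames.
Euclidean: no — w1 R w2 and w1 R w3, but not w2 R w3.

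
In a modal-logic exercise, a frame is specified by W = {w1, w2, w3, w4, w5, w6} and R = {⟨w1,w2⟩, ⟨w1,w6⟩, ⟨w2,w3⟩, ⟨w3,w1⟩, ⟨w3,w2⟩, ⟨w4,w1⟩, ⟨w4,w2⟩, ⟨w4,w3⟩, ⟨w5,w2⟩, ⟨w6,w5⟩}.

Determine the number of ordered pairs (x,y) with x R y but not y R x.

8

Enumerating: (w1,w2), (w1,w6), (w3,w1), (w4,w1), (w4,w2), (w4,w3), (w5,w2), (w6,w5).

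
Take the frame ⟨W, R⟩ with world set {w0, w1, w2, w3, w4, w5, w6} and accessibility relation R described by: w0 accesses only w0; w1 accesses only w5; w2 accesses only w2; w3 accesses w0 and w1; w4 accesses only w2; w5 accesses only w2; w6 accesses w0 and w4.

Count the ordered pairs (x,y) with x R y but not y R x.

7

Enumerating: (w1,w5), (w3,w0), (w3,w1), (w4,w2), (w5,w2), (w6,w0), (w6,w4).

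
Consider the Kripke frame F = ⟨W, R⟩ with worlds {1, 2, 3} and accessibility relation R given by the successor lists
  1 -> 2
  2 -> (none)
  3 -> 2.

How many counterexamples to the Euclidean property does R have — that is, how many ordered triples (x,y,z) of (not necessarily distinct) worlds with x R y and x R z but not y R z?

Enumerating: (1,2,2), (3,2,2).

2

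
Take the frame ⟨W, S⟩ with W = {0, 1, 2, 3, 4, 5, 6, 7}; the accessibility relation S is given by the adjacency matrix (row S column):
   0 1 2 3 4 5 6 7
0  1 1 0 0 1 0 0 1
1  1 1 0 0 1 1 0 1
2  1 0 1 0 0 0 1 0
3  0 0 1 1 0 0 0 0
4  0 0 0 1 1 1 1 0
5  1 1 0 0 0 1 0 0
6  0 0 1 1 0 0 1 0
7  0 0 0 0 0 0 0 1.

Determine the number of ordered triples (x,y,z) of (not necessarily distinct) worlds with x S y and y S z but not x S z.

Enumerating: (0,1,5), (0,4,3), (0,4,5), (0,4,6), (1,4,3), (1,4,6), (2,0,1), (2,0,4), (2,0,7), (2,6,3), (3,2,0), (3,2,6), … and 9 more.
Total: 21.

21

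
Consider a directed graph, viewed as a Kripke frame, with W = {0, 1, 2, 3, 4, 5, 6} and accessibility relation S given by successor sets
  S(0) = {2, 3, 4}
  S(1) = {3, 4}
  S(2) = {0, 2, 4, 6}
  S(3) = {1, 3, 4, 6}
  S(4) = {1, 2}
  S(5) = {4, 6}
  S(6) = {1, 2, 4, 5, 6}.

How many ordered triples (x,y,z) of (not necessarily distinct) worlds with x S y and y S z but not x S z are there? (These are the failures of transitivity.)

Enumerating: (0,2,0), (0,2,6), (0,3,1), (0,3,6), (0,4,1), (1,3,1), (1,3,6), (1,4,1), (1,4,2), (2,0,3), (2,4,1), (2,6,1), … and 16 more.
Total: 28.

28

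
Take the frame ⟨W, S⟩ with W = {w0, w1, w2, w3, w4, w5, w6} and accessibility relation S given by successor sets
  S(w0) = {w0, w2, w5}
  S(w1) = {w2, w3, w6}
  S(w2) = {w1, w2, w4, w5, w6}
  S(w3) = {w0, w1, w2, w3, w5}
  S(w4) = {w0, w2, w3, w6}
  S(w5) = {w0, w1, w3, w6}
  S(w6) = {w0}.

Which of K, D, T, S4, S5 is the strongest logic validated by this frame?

D

Serial (axiom D): yes — every world has a successor (e.g. w0 S w0).
Reflexive (axiom T): no — w1 is not related to itself.
Transitive (axiom 4): no — w0 S w2 and w2 S w1, but not w0 S w1.
Euclidean (axiom 5): no — w0 S w5 and w0 S w2, but not w5 S w2.
So F validates K, D; T would additionally require S to be reflexive. The strongest is D.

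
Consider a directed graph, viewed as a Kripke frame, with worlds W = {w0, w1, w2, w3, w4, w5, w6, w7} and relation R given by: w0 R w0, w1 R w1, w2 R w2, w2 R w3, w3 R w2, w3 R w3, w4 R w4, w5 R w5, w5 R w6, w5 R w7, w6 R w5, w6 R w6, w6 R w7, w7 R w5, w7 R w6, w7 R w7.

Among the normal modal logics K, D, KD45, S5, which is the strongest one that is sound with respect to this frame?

S5

Serial (axiom D): yes — every world has a successor (e.g. w0 R w0).
Euclidean (axiom 5): yes — any two successors of a common world are R-related.
Transitive (axiom 4): yes — every two-step R-path is closed by a direct edge.
Reflexive (axiom T): yes — every world is R-related to itself.
So F validates K, D, KD45, S5. The strongest is S5.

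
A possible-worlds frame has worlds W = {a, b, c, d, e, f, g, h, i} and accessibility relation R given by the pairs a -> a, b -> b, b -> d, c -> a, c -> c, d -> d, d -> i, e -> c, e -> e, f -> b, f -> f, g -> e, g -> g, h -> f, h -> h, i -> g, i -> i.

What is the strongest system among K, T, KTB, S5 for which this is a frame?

T

Reflexive (axiom T): yes — every world is R-related to itself.
Symmetric (axiom B): no — b R d but not d R b.
Euclidean (axiom 5): no — b R d and b R b, but not d R b.
So F validates K, T; KTB would additionally require R to be symmetric. The strongest is T.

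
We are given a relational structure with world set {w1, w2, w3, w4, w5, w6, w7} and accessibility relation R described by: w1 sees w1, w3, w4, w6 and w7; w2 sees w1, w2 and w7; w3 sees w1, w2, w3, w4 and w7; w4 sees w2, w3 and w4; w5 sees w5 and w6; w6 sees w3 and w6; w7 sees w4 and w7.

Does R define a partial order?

No

Reflexive: yes — every world is R-related to itself.
Transitive: no — w1 R w3 and w3 R w2, but not w1 R w2.
Antisymmetric: no — w1 R w3 and w3 R w1 with w1 ≠ w3.
So R is not a partial order.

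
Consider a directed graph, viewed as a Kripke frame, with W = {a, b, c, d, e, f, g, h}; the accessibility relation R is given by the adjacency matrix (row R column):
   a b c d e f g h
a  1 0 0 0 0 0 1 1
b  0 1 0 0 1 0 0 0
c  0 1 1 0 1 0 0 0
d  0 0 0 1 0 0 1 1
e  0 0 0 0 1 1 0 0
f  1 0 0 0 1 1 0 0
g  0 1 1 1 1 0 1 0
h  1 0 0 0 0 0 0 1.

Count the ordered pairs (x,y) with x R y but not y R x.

Enumerating: (a,g), (b,e), (c,b), (c,e), (d,h), (f,a), (g,b), (g,c), (g,e).

9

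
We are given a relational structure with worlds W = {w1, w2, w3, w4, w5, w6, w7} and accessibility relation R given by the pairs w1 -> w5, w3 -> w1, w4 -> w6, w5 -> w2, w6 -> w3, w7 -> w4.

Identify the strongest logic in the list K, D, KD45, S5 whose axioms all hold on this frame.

K

Serial (axiom D): no — w2 has no R-successor.
Euclidean (axiom 5): no — w1 R w5 and w1 R w5, but not w5 R w5.
Transitive (axiom 4): no — w1 R w5 and w5 R w2, but not w1 R w2.
Reflexive (axiom T): no — w1 is not related to itself.
So F validates K; D would additionally require R to be serial. The strongest is K.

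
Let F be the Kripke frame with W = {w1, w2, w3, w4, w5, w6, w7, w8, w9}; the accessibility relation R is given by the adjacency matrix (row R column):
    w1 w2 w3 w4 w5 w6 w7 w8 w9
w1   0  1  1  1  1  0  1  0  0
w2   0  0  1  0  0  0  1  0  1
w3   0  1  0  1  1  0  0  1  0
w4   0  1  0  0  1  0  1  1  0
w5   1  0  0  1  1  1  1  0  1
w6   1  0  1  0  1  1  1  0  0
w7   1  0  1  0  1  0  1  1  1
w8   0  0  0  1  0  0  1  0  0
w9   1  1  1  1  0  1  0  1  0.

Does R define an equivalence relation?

No

Reflexive: no — w1 is not related to itself.
Symmetric: no — w1 R w2 but not w2 R w1.
Transitive: no — w1 R w2 and w2 R w9, but not w1 R w9.
So R is not an equivalence relation.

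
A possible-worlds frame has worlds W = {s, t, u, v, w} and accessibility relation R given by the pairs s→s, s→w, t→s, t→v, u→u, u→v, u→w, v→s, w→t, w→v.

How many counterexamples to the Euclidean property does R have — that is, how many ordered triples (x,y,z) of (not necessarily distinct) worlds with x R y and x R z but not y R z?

12

Enumerating: (s,w,s), (s,w,w), (t,s,v), (t,v,v), (u,v,u), (u,v,v), (u,v,w), (u,w,u), (u,w,w), (w,t,t), (w,v,t), (w,v,v).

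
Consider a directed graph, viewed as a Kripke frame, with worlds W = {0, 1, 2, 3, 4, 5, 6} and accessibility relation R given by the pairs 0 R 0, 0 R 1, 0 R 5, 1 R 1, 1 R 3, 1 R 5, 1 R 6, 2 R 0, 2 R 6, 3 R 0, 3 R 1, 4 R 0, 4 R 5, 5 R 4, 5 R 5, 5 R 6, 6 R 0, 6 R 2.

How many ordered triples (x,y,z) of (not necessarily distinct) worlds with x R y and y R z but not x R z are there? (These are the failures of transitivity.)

Enumerating: (0,1,3), (0,1,6), (0,5,4), (0,5,6), (1,3,0), (1,5,4), (1,6,0), (1,6,2), (2,0,1), (2,0,5), (2,6,2), (3,0,5), … and 12 more.
Total: 24.

24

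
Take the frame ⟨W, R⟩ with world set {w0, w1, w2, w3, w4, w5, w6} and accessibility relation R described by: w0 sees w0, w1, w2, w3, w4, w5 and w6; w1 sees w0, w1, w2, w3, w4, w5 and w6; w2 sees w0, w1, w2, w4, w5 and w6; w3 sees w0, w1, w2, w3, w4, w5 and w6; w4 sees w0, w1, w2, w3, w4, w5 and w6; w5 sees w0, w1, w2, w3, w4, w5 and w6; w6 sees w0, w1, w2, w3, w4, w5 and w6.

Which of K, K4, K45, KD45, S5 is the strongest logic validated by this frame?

K

Transitive (axiom 4): no — w2 R w0 and w0 R w3, but not w2 R w3.
Euclidean (axiom 5): no — w0 R w2 and w0 R w3, but not w2 R w3.
Serial (axiom D): yes — every world has a successor (e.g. w0 R w0).
Reflexive (axiom T): yes — every world is R-related to itself.
So F validates K; K4 would additionally require R to be transitive. The strongest is K.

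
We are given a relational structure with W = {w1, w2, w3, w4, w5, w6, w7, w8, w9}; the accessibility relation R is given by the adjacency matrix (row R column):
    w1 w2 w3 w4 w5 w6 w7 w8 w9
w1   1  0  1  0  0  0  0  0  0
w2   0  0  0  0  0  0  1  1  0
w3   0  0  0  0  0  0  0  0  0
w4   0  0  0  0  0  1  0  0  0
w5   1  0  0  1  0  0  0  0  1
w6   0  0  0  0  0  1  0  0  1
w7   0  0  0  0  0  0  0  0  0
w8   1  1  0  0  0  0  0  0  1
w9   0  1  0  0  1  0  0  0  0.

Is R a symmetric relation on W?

Symmetric: no — w1 R w3 but not w3 R w1.

No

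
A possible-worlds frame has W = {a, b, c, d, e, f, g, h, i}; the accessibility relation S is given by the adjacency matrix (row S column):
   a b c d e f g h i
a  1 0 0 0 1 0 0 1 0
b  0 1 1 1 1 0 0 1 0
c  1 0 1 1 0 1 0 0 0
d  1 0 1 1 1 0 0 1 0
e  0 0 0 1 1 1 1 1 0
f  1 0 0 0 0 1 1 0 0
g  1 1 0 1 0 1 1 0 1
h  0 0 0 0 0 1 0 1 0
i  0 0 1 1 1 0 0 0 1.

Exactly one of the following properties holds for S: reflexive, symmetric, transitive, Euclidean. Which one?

Reflexive: yes — every world is S-related to itself.
Symmetric: no — a S e but not e S a.
Transitive: no — a S e and e S d, but not a S d.
Euclidean: no — a S h and a S e, but not h S e.
Only reflexive holds.

reflexive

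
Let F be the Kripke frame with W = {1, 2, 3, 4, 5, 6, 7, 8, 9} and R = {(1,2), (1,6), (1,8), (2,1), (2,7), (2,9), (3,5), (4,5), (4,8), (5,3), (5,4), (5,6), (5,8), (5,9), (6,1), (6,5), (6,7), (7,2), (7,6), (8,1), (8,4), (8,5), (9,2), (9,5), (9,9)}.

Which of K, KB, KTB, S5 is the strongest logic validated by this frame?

Symmetric (axiom B): yes — every pair in R has its reverse in R.
Reflexive (axiom T): no — 1 is not related to itself.
Euclidean (axiom 5): no — 1 R 2 and 1 R 6, but not 2 R 6.
So F validates K, KB; KTB would additionally require R to be reflexive. The strongest is KB.

KB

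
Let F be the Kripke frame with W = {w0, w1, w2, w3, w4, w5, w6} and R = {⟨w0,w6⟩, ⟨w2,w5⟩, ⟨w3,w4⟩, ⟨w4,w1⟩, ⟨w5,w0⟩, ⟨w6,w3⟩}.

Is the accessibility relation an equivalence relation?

Reflexive: no — w0 is not related to itself.
Symmetric: no — w0 R w6 but not w6 R w0.
Transitive: no — w0 R w6 and w6 R w3, but not w0 R w3.
So R is not an equivalence relation.

No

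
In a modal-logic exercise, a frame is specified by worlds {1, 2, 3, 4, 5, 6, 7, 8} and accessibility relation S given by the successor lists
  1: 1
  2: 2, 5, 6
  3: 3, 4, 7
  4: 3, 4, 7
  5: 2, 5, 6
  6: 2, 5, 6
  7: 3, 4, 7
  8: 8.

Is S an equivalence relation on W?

Yes

Reflexive: yes — every world is S-related to itself.
Symmetric: yes — every pair in S has its reverse in S.
Transitive: yes — every two-step S-path is closed by a direct edge.
So S is an equivalence relation.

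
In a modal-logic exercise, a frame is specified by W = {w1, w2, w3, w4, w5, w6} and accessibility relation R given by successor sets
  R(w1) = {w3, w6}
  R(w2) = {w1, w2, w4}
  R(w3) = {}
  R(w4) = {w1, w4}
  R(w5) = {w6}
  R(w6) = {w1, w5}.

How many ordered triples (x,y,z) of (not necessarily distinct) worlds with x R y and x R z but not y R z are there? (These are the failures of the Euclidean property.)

15

Enumerating: (w1,w3,w3), (w1,w3,w6), (w1,w6,w3), (w1,w6,w6), (w2,w1,w1), (w2,w1,w2), (w2,w1,w4), (w2,w4,w2), (w4,w1,w1), (w4,w1,w4), (w5,w6,w6), (w6,w1,w1), (w6,w1,w5), (w6,w5,w1), (w6,w5,w5).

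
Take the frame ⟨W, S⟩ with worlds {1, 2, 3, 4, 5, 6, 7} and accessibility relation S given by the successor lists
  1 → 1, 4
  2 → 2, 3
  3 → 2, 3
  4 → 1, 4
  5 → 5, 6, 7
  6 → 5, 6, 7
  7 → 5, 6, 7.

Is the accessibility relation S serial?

Yes

Serial: yes — every world has a successor (e.g. 1 S 1).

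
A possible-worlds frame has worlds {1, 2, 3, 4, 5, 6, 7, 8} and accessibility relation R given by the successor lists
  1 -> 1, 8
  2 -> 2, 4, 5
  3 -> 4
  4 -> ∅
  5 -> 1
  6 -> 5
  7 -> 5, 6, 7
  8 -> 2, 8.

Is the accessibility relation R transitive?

Transitive: no — 1 R 8 and 8 R 2, but not 1 R 2.

No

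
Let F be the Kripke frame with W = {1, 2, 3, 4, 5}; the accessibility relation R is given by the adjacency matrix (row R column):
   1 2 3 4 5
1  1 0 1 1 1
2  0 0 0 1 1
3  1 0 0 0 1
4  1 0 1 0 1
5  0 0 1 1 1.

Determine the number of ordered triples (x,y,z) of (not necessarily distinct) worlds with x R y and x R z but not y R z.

11

Enumerating: (1,3,3), (1,3,4), (1,4,4), (1,5,1), (2,4,4), (3,5,1), (4,3,3), (4,5,1), (5,3,3), (5,3,4), (5,4,4).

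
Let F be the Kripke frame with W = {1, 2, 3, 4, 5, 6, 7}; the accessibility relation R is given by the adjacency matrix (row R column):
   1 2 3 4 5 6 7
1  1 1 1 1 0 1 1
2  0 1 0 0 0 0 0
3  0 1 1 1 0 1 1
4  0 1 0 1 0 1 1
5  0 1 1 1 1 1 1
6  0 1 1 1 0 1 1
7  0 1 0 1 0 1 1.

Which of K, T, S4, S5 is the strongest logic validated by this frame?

Reflexive (axiom T): yes — every world is R-related to itself.
Transitive (axiom 4): no — 4 R 6 and 6 R 3, but not 4 R 3.
Euclidean (axiom 5): no — 1 R 2 and 1 R 3, but not 2 R 3.
So F validates K, T; S4 would additionally require R to be transitive. The strongest is T.

T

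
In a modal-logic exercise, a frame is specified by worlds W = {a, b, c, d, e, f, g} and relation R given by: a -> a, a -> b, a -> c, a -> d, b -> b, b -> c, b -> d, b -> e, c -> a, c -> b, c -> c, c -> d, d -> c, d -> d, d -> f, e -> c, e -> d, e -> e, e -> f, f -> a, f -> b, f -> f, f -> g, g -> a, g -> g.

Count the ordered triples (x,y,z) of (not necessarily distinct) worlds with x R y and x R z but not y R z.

Enumerating: (a,b,a), (a,d,a), (a,d,b), (b,c,e), (b,d,b), (b,d,e), (b,e,b), (c,b,a), (c,d,a), (c,d,b), (d,c,f), (d,f,c), … and 15 more.
Total: 27.

27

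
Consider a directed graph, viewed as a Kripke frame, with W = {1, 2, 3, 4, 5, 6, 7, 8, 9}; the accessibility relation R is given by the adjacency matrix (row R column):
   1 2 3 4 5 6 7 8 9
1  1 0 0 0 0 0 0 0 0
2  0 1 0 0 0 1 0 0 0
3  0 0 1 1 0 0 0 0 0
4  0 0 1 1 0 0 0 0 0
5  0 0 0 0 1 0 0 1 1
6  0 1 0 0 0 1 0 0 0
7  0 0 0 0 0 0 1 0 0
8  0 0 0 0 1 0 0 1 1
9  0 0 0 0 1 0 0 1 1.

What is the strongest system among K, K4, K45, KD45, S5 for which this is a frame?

Transitive (axiom 4): yes — every two-step R-path is closed by a direct edge.
Euclidean (axiom 5): yes — any two successors of a common world are R-related.
Serial (axiom D): yes — every world has a successor (e.g. 1 R 1).
Reflexive (axiom T): yes — every world is R-related to itself.
So F validates K, K4, K45, KD45, S5. The strongest is S5.

S5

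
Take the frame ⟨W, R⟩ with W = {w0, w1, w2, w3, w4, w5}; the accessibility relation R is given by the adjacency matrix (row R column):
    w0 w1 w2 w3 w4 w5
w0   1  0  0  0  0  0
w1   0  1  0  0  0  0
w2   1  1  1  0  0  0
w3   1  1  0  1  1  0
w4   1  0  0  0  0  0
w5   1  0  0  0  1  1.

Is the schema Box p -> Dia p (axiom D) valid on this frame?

Yes

By correspondence theory, D is valid on a frame iff R is serial.
Serial: yes — every world has a successor (e.g. w0 R w0).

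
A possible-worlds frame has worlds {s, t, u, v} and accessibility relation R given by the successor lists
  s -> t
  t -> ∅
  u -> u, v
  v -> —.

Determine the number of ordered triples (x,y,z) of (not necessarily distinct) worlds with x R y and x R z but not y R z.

Enumerating: (s,t,t), (u,v,u), (u,v,v).

3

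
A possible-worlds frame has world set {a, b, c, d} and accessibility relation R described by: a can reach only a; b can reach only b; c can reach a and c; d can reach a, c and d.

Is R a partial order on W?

Reflexive: yes — every world is R-related to itself.
Transitive: yes — every two-step R-path is closed by a direct edge.
Antisymmetric: yes — no distinct pair is related both ways.
So R is a partial order.

Yes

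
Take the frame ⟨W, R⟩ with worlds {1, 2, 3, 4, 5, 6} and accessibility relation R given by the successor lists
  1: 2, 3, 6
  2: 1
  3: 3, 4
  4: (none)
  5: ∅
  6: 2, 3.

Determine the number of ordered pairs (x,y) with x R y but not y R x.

Enumerating: (1,3), (1,6), (3,4), (6,2), (6,3).

5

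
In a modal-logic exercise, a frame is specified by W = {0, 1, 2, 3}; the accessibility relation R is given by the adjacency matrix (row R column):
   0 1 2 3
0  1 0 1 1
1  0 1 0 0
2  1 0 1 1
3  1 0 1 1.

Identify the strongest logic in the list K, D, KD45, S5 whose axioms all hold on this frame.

S5

Serial (axiom D): yes — every world has a successor (e.g. 0 R 0).
Euclidean (axiom 5): yes — any two successors of a common world are R-related.
Transitive (axiom 4): yes — every two-step R-path is closed by a direct edge.
Reflexive (axiom T): yes — every world is R-related to itself.
So F validates K, D, KD45, S5. The strongest is S5.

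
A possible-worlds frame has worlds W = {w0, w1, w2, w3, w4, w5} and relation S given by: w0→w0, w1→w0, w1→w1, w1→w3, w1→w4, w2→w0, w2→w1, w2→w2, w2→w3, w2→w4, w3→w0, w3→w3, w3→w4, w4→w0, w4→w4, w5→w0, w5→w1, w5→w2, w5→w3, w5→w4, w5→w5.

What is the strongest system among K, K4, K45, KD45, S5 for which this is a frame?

K4

Transitive (axiom 4): yes — every two-step S-path is closed by a direct edge.
Euclidean (axiom 5): no — w1 S w0 and w1 S w3, but not w0 S w3.
Serial (axiom D): yes — every world has a successor (e.g. w0 S w0).
Reflexive (axiom T): yes — every world is S-related to itself.
So F validates K, K4; K45 would additionally require S to be Euclidean. The strongest is K4.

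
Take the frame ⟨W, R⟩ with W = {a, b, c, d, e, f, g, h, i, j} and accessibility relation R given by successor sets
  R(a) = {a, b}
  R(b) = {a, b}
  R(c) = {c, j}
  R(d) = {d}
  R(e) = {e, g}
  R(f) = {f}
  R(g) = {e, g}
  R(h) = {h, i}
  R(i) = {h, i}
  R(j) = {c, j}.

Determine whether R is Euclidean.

Yes

Euclidean: yes — any two successors of a common world are R-related.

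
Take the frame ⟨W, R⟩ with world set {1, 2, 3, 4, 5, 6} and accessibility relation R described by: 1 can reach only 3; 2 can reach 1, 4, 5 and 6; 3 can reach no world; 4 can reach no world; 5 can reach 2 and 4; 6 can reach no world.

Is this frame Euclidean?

Euclidean: no — 2 R 1 and 2 R 4, but not 1 R 4.

No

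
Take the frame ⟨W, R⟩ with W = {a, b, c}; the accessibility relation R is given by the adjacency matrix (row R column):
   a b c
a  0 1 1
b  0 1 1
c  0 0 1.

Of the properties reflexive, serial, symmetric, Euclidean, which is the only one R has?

serial

Reflexive: no — a is not related to itself.
Serial: yes — every world has a successor (e.g. a R b).
Symmetric: no — a R b but not b R a.
Euclidean: no — a R c and a R b, but not c R b.
Only serial holds.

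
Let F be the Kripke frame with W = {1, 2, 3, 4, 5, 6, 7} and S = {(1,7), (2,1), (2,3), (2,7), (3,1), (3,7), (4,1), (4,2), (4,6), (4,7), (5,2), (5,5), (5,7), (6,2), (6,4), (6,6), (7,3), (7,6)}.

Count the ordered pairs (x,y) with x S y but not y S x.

Enumerating: (1,7), (2,1), (2,3), (2,7), (3,1), (4,1), (4,2), (4,7), (5,2), (5,7), (6,2), (7,6).

12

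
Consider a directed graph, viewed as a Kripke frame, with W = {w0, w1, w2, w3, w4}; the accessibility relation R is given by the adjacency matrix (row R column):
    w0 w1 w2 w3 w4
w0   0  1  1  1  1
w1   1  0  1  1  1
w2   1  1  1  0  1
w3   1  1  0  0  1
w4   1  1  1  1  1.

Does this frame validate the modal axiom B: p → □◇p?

Axiom B corresponds to the accessibility relation being symmetric.
Symmetric: yes — every pair in R has its reverse in R.

Yes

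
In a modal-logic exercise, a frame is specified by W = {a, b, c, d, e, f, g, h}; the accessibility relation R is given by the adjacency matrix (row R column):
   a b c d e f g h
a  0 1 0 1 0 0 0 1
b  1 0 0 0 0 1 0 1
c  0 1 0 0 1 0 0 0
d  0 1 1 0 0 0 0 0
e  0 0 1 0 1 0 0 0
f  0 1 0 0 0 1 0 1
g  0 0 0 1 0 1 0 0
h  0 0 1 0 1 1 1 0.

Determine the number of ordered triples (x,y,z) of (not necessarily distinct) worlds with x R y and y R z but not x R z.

34

Enumerating: (a,b,a), (a,b,f), (a,d,c), (a,h,c), (a,h,e), (a,h,f), (a,h,g), (b,a,b), (b,a,d), (b,f,b), (b,h,c), (b,h,e), … and 22 more.
Total: 34.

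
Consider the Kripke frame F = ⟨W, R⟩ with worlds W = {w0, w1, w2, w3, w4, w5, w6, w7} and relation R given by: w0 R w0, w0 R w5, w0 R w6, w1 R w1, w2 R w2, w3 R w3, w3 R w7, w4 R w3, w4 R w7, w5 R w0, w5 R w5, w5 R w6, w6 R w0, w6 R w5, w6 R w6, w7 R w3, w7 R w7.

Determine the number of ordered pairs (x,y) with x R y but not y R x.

Enumerating: (w4,w3), (w4,w7).

2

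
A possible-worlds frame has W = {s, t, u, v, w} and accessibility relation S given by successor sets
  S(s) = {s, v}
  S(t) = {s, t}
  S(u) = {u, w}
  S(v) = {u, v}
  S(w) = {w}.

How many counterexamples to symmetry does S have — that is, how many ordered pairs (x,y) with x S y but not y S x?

4

Enumerating: (s,v), (t,s), (u,w), (v,u).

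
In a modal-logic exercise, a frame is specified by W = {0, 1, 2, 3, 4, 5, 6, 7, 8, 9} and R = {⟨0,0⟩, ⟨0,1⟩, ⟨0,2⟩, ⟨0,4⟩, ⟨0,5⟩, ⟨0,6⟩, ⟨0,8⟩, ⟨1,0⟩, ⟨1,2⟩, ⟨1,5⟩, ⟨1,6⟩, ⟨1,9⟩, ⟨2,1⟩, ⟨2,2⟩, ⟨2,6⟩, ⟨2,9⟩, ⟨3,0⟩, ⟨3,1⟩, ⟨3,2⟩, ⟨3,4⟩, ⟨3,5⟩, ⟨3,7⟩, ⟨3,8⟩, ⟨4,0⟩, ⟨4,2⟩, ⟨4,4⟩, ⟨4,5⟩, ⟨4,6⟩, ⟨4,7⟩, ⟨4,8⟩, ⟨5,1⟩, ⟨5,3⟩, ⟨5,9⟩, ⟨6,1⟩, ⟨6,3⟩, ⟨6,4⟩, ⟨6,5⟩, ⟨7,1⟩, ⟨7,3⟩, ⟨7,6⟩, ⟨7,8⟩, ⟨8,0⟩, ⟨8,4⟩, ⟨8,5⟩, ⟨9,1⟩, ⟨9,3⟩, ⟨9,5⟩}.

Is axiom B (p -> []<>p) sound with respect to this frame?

No

The schema B characterises exactly the symmetric frames.
Symmetric: no — 0 R 2 but not 2 R 0.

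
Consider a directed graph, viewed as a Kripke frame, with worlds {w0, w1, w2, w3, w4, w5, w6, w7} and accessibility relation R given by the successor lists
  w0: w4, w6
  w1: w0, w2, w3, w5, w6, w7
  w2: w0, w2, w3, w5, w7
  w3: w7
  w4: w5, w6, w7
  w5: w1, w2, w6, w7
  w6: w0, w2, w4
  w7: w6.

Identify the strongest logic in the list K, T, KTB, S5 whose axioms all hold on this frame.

K

Reflexive (axiom T): no — w0 is not related to itself.
Symmetric (axiom B): no — w0 R w4 but not w4 R w0.
Euclidean (axiom 5): no — w1 R w0 and w1 R w2, but not w0 R w2.
So F validates K; T would additionally require R to be reflexive. The strongest is K.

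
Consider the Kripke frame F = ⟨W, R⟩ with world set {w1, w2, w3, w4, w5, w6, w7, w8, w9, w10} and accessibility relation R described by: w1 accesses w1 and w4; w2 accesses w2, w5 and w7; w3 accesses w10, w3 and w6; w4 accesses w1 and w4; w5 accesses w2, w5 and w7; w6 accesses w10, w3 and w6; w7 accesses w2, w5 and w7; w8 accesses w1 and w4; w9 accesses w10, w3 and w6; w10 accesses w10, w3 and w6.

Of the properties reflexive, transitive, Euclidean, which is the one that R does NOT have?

Reflexive: no — w8 is not related to itself.
Transitive: yes — every two-step R-path is closed by a direct edge.
Euclidean: yes — any two successors of a common world are R-related.
Only reflexive fails.

reflexive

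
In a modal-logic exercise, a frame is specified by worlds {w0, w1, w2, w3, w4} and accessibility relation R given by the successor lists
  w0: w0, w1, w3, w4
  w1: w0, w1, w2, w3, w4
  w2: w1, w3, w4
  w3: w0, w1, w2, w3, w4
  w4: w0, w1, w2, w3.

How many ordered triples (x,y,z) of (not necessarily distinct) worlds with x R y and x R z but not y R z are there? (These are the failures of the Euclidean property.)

13

Enumerating: (w0,w4,w4), (w1,w0,w2), (w1,w2,w0), (w1,w2,w2), (w1,w4,w4), (w2,w4,w4), (w3,w0,w2), (w3,w2,w0), (w3,w2,w2), (w3,w4,w4), (w4,w0,w2), (w4,w2,w0), (w4,w2,w2).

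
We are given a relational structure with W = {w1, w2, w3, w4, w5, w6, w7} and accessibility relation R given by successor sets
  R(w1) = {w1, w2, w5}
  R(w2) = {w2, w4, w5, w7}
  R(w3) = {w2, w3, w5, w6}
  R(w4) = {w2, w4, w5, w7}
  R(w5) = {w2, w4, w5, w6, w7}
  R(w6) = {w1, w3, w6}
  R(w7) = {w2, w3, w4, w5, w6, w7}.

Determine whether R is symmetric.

No

Symmetric: no — w1 R w2 but not w2 R w1.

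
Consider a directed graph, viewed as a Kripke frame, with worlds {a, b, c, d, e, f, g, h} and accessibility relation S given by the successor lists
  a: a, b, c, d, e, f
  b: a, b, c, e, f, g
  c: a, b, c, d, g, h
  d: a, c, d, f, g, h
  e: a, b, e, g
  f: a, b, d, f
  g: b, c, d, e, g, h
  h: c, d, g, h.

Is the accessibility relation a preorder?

Reflexive: yes — every world is S-related to itself.
Transitive: no — a S b and b S g, but not a S g.
So S is not a preorder.

No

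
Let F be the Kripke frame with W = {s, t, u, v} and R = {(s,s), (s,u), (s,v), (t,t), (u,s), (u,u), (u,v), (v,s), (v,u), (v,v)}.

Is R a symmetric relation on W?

Symmetric: yes — every pair in R has its reverse in R.

Yes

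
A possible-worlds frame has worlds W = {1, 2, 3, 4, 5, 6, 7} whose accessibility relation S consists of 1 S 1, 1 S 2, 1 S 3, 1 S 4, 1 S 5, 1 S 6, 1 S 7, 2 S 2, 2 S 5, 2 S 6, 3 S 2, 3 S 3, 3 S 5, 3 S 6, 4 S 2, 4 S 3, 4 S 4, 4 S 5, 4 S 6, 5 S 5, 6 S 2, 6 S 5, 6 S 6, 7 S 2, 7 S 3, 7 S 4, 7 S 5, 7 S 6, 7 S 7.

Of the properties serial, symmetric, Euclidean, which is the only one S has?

Serial: yes — every world has a successor (e.g. 1 S 1).
Symmetric: no — 1 S 2 but not 2 S 1.
Euclidean: no — 1 S 2 and 1 S 3, but not 2 S 3.
Only serial holds.

serial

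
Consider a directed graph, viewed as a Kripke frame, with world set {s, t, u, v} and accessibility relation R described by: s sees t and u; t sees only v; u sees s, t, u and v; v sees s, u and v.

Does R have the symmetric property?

Symmetric: no — s R t but not t R s.

No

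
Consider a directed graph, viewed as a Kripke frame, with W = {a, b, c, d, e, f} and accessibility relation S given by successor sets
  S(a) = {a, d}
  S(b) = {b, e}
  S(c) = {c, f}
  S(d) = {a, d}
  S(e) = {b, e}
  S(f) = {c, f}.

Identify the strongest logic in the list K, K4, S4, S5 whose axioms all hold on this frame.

Transitive (axiom 4): yes — every two-step S-path is closed by a direct edge.
Reflexive (axiom T): yes — every world is S-related to itself.
Euclidean (axiom 5): yes — any two successors of a common world are S-related.
So F validates K, K4, S4, S5. The strongest is S5.

S5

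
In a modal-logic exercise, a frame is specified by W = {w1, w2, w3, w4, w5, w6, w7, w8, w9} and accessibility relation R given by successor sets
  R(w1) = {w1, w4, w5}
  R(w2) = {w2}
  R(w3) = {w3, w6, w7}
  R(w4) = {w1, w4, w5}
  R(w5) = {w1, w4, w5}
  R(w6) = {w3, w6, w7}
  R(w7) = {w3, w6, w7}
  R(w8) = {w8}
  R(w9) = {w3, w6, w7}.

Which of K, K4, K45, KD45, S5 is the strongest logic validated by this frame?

Transitive (axiom 4): yes — every two-step R-path is closed by a direct edge.
Euclidean (axiom 5): yes — any two successors of a common world are R-related.
Serial (axiom D): yes — every world has a successor (e.g. w1 R w1).
Reflexive (axiom T): no — w9 is not related to itself.
So F validates K, K4, K45, KD45; S5 would additionally require R to be reflexive. The strongest is KD45.

KD45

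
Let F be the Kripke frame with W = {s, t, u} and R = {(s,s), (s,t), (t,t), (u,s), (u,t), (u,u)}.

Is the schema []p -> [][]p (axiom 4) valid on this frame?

By correspondence theory, 4 is valid on a frame iff R is transitive.
Transitive: yes — every two-step R-path is closed by a direct edge.

Yes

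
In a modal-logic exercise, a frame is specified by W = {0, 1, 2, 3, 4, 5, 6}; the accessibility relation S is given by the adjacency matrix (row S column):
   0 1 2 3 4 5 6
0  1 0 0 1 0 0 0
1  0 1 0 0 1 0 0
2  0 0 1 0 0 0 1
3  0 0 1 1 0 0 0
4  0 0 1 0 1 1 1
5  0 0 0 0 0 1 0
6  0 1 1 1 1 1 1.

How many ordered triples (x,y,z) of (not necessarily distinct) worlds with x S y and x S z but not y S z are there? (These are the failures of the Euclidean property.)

27

Enumerating: (0,3,0), (1,4,1), (3,2,3), (4,2,4), (4,2,5), (4,5,2), (4,5,4), (4,5,6), (6,1,2), (6,1,3), (6,1,5), (6,1,6), … and 15 more.
Total: 27.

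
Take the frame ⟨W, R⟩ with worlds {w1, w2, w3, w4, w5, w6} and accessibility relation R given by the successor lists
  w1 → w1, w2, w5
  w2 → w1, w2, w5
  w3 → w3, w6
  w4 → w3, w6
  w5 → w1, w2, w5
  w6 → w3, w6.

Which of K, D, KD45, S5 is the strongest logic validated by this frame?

Serial (axiom D): yes — every world has a successor (e.g. w1 R w1).
Euclidean (axiom 5): yes — any two successors of a common world are R-related.
Transitive (axiom 4): yes — every two-step R-path is closed by a direct edge.
Reflexive (axiom T): no — w4 is not related to itself.
So F validates K, D, KD45; S5 would additionally require R to be reflexive. The strongest is KD45.

KD45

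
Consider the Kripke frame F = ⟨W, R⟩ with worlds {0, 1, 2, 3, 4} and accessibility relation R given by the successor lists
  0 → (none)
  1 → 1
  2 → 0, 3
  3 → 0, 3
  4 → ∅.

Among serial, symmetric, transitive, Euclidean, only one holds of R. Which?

transitive

Serial: no — 0 has no R-successor.
Symmetric: no — 2 R 0 but not 0 R 2.
Transitive: yes — every two-step R-path is closed by a direct edge.
Euclidean: no — 2 R 0 and 2 R 3, but not 0 R 3.
Only transitive holds.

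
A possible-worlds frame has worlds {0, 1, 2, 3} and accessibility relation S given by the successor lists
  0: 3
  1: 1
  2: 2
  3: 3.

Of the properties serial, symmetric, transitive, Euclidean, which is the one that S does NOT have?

symmetric

Serial: yes — every world has a successor (e.g. 0 S 3).
Symmetric: no — 0 S 3 but not 3 S 0.
Transitive: yes — every two-step S-path is closed by a direct edge.
Euclidean: yes — any two successors of a common world are S-related.
Only symmetric fails.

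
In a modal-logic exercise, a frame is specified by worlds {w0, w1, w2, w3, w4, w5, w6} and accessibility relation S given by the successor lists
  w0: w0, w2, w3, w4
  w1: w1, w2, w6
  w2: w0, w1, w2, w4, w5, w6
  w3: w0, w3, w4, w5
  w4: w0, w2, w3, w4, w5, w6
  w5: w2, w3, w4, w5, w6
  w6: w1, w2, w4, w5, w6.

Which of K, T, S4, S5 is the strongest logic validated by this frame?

T

Reflexive (axiom T): yes — every world is S-related to itself.
Transitive (axiom 4): no — w0 S w2 and w2 S w1, but not w0 S w1.
Euclidean (axiom 5): no — w0 S w2 and w0 S w3, but not w2 S w3.
So F validates K, T; S4 would additionally require S to be transitive. The strongest is T.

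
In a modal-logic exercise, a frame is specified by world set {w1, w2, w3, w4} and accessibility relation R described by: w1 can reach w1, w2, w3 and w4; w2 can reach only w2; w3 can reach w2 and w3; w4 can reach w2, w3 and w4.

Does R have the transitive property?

Yes

Transitive: yes — every two-step R-path is closed by a direct edge.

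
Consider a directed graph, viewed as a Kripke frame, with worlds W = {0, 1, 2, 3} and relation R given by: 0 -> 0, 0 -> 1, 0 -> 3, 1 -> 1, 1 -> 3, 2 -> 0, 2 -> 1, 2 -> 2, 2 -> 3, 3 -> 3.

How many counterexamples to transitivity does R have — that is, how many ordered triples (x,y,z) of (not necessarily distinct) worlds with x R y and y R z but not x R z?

0

R is transitive; there are no such tuples.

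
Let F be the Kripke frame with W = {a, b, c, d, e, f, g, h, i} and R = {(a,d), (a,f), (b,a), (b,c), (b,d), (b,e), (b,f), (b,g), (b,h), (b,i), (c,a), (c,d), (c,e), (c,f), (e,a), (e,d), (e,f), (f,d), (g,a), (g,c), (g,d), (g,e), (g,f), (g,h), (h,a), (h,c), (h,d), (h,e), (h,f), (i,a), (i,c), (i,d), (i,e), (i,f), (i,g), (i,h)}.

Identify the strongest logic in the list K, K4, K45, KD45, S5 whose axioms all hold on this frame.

K4

Transitive (axiom 4): yes — every two-step R-path is closed by a direct edge.
Euclidean (axiom 5): no — a R d and a R f, but not d R f.
Serial (axiom D): no — d has no R-successor.
Reflexive (axiom T): no — a is not related to itself.
So F validates K, K4; K45 would additionally require R to be Euclidean. The strongest is K4.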